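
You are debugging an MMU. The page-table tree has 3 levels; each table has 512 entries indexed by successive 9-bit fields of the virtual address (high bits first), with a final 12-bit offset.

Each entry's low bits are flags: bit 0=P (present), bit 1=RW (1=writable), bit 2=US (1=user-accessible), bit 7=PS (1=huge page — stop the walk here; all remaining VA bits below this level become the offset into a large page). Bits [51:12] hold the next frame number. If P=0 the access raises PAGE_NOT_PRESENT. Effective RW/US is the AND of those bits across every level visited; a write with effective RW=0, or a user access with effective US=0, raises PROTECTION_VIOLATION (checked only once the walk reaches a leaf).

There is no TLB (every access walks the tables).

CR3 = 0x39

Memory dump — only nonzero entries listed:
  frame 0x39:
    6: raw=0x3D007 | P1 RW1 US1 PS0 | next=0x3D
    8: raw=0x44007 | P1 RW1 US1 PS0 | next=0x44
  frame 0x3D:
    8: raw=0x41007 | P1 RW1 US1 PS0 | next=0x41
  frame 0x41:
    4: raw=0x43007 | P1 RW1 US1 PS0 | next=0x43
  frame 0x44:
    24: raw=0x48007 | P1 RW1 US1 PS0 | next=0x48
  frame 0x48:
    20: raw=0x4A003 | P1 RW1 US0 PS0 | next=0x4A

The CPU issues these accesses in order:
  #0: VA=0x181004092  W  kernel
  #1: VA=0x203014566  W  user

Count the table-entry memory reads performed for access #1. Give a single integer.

Trace:
#0 VA=0x181004092 (w,kernel):
  [0] read 0x39 idx=6: raw=0x3D007 flags P=1 W=1 U=1 S=0
  [1] read 0x3D idx=8: raw=0x41007 flags P=1 W=1 U=1 S=0
  [2] read 0x41 idx=4: raw=0x43007 flags P=1 W=1 U=1 S=0
  ⇒ phys 0x43092  [3 reads]
#1 VA=0x203014566 (w,user):
  [0] read 0x39 idx=8: raw=0x44007 flags P=1 W=1 U=1 S=0
  [1] read 0x44 idx=24: raw=0x48007 flags P=1 W=1 U=1 S=0
  [2] read 0x48 idx=20: raw=0x4A003 flags P=1 W=1 U=0 S=0
  → PROTECTION_VIOLATION  (3 entries read)

Entries read for #1: 3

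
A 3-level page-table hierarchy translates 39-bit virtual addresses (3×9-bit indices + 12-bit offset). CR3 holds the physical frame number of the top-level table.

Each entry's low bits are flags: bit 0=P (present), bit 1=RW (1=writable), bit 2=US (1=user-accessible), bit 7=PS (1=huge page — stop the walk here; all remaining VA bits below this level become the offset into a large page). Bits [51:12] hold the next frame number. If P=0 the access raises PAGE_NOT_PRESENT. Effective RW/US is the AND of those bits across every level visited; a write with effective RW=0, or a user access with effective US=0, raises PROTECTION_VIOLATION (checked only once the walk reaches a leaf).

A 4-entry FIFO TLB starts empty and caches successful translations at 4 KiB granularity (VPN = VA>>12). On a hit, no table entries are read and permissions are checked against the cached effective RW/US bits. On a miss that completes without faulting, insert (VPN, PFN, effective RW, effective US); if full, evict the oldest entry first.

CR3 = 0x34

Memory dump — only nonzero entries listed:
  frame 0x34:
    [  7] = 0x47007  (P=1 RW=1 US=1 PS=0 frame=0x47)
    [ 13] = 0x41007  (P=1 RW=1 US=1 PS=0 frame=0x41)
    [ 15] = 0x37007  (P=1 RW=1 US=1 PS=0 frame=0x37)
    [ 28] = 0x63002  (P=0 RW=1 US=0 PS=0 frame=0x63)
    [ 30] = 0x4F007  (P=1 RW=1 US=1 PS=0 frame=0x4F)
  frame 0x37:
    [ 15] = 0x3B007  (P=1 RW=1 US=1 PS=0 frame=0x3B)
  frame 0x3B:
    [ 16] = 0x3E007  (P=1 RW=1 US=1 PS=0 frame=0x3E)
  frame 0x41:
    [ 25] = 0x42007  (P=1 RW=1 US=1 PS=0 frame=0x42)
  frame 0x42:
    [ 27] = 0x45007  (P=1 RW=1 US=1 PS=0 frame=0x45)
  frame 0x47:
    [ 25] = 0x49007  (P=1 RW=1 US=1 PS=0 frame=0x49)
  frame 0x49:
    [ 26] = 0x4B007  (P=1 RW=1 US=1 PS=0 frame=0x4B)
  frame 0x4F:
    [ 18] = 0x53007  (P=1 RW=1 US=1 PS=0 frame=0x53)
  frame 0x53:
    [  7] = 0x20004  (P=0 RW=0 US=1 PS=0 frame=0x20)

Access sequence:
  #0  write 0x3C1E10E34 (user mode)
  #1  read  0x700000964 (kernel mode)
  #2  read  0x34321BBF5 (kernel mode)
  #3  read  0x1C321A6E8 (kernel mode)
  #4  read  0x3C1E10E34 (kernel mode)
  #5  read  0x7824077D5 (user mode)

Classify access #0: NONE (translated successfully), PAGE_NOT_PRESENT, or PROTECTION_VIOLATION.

Per-access translation:
#0 VA=0x3C1E10E34 (w,user):
  [0] read 0x34 idx=15: raw=0x37007 flags P=1 W=1 U=1 S=0
  [1] read 0x37 idx=15: raw=0x3B007 flags P=1 W=1 U=1 S=0
  [2] read 0x3B idx=16: raw=0x3E007 flags P=1 W=1 U=1 S=0
  ✓ 0x3EE34  — 3 lookups
#1 VA=0x700000964 (r,kernel):
  [0] read 0x34 idx=28: raw=0x63002 flags P=0 W=1 U=0 S=0
  → PAGE_NOT_PRESENT  (1 entries read)
#2 VA=0x34321BBF5 (r,kernel):
  [0] read 0x34 idx=13: raw=0x41007 flags P=1 W=1 U=1 S=0
  [1] read 0x41 idx=25: raw=0x42007 flags P=1 W=1 U=1 S=0
  [2] read 0x42 idx=27: raw=0x45007 flags P=1 W=1 U=1 S=0
  ✓ 0x45BF5  — 3 lookups
#3 VA=0x1C321A6E8 (r,kernel):
  [0] read 0x34 idx=7: raw=0x47007 flags P=1 W=1 U=1 S=0
  [1] read 0x47 idx=25: raw=0x49007 flags P=1 W=1 U=1 S=0
  [2] read 0x49 idx=26: raw=0x4B007 flags P=1 W=1 U=1 S=0
  ✓ 0x4B6E8  — 3 lookups
#4 VA=0x3C1E10E34 (r,kernel):
  TLB hit vpn=0x3C1E10 → PA=0x3EE34
#5 VA=0x7824077D5 (r,user):
  [0] read 0x34 idx=30: raw=0x4F007 flags P=1 W=1 U=1 S=0
  [1] read 0x4F idx=18: raw=0x53007 flags P=1 W=1 U=1 S=0
  [2] read 0x53 idx=7: raw=0x20004 flags P=0 W=0 U=1 S=0
  → PAGE_NOT_PRESENT  (3 entries read)

Access #0 fault: NONE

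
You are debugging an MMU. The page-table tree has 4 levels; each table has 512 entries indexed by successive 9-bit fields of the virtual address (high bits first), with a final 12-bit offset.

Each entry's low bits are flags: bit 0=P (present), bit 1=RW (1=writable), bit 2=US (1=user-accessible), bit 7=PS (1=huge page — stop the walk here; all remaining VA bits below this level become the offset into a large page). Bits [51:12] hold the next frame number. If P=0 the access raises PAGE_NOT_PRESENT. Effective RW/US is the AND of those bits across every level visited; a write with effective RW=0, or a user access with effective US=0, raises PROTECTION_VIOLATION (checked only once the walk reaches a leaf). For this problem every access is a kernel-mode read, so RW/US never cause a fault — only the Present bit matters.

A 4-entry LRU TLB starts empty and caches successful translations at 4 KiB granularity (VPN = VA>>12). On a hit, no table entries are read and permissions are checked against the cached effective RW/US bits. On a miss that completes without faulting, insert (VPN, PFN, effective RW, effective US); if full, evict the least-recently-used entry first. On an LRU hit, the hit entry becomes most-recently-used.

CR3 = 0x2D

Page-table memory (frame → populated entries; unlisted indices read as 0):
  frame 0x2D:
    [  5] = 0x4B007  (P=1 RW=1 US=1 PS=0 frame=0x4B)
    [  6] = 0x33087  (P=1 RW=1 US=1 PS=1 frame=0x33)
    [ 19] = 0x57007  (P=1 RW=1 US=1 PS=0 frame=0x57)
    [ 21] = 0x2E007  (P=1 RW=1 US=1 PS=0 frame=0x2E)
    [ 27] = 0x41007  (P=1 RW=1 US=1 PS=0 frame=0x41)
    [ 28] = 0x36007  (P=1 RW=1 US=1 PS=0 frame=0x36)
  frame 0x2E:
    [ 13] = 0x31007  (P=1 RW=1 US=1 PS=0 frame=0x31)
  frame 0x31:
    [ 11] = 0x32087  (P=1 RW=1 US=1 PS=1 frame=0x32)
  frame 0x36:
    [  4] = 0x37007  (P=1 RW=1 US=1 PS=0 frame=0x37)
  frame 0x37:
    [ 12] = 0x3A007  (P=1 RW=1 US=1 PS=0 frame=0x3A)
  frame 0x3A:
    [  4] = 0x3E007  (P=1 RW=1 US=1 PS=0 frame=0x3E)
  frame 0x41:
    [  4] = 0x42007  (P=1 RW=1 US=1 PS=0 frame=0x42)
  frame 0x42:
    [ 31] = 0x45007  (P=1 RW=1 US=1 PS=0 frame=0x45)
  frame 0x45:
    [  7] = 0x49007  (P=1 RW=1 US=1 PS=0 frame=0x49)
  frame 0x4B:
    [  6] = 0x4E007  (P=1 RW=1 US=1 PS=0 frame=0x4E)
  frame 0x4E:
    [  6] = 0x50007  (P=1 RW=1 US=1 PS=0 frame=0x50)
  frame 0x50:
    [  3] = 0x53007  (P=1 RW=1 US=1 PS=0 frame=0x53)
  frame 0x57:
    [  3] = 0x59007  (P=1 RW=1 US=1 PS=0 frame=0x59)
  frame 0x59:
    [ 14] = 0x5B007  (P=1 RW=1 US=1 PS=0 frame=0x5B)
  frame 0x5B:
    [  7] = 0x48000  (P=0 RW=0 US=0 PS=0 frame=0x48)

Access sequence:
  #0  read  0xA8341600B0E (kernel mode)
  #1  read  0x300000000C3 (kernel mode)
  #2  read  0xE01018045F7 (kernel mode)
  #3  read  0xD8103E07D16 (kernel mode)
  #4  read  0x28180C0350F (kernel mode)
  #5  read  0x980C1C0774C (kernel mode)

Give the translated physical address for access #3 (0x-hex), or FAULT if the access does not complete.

Per-access translation:
#0 VA=0xA8341600B0E (r,kernel):
  L0: frame=0x2D idx=21 entry=0x2E007 [P=1 RW=1 US=1 PS=0]
  L1: frame=0x2E idx=13 entry=0x31007 [P=1 RW=1 US=1 PS=0]
  L2: frame=0x31 idx=11 entry=0x32087 [P=1 RW=1 US=1 PS=1]
  ⇒ phys 0x32B0E (huge @L2)  [3 reads]
#1 VA=0x300000000C3 (r,kernel):
  L0: frame=0x2D idx=6 entry=0x33087 [P=1 RW=1 US=1 PS=1]
  ⇒ phys 0x330C3 (huge @L0)  [1 reads]
#2 VA=0xE01018045F7 (r,kernel):
  L0: frame=0x2D idx=28 entry=0x36007 [P=1 RW=1 US=1 PS=0]
  L1: frame=0x36 idx=4 entry=0x37007 [P=1 RW=1 US=1 PS=0]
  L2: frame=0x37 idx=12 entry=0x3A007 [P=1 RW=1 US=1 PS=0]
  L3: frame=0x3A idx=4 entry=0x3E007 [P=1 RW=1 US=1 PS=0]
  ⇒ phys 0x3E5F7  [4 reads]
#3 VA=0xD8103E07D16 (r,kernel):
  L0: frame=0x2D idx=27 entry=0x41007 [P=1 RW=1 US=1 PS=0]
  L1: frame=0x41 idx=4 entry=0x42007 [P=1 RW=1 US=1 PS=0]
  L2: frame=0x42 idx=31 entry=0x45007 [P=1 RW=1 US=1 PS=0]
  L3: frame=0x45 idx=7 entry=0x49007 [P=1 RW=1 US=1 PS=0]
  ⇒ phys 0x49D16  [4 reads]
#4 VA=0x28180C0350F (r,kernel):
  L0: frame=0x2D idx=5 entry=0x4B007 [P=1 RW=1 US=1 PS=0]
  L1: frame=0x4B idx=6 entry=0x4E007 [P=1 RW=1 US=1 PS=0]
  L2: frame=0x4E idx=6 entry=0x50007 [P=1 RW=1 US=1 PS=0]
  L3: frame=0x50 idx=3 entry=0x53007 [P=1 RW=1 US=1 PS=0]
  ⇒ phys 0x5350F  [4 reads]
#5 VA=0x980C1C0774C (r,kernel):
  L0: frame=0x2D idx=19 entry=0x57007 [P=1 RW=1 US=1 PS=0]
  L1: frame=0x57 idx=3 entry=0x59007 [P=1 RW=1 US=1 PS=0]
  L2: frame=0x59 idx=14 entry=0x5B007 [P=1 RW=1 US=1 PS=0]
  L3: frame=0x5B idx=7 entry=0x48000 [P=0 RW=0 US=0 PS=0]
  ✗ PAGE_NOT_PRESENT  [4 reads]

Access #3 PA: 0x49D16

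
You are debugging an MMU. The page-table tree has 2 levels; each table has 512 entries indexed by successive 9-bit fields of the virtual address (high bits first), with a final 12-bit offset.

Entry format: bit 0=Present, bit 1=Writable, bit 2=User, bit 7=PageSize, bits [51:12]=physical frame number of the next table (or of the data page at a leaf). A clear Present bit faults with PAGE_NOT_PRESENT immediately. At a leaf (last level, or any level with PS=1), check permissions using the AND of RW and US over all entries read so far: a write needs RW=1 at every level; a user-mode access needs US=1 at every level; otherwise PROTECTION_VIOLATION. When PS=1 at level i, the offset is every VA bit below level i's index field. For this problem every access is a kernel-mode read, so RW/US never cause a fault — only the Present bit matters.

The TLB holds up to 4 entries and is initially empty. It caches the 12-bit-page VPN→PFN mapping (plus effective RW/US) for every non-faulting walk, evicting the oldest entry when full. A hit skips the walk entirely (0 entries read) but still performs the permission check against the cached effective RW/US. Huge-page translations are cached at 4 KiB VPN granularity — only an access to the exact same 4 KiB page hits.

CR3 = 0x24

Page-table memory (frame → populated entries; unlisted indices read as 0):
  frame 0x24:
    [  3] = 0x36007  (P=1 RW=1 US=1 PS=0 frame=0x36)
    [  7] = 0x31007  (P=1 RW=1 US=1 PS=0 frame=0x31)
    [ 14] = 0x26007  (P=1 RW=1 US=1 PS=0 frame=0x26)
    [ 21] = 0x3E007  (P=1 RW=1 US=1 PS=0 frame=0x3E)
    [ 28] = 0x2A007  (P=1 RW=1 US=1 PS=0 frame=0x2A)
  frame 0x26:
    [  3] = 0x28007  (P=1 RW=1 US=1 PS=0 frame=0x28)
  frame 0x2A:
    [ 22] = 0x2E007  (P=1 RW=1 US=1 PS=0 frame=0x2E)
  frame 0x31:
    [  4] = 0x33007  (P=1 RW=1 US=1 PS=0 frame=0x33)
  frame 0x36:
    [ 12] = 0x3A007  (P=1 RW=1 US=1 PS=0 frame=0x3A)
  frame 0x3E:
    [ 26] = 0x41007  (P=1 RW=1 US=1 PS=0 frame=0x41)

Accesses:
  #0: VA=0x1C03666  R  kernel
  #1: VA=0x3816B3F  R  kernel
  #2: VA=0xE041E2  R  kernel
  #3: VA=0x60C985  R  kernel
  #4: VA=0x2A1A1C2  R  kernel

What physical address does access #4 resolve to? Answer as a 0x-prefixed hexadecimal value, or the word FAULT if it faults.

Trace:
#0 VA=0x1C03666 (r,kernel):
  [0] read 0x24 idx=14: raw=0x26007 flags P=1 W=1 U=1 S=0
  [1] read 0x26 idx=3: raw=0x28007 flags P=1 W=1 U=1 S=0
  → PA=0x28666  (2 entries read)
#1 VA=0x3816B3F (r,kernel):
  [0] read 0x24 idx=28: raw=0x2A007 flags P=1 W=1 U=1 S=0
  [1] read 0x2A idx=22: raw=0x2E007 flags P=1 W=1 U=1 S=0
  → PA=0x2EB3F  (2 entries read)
#2 VA=0xE041E2 (r,kernel):
  [0] read 0x24 idx=7: raw=0x31007 flags P=1 W=1 U=1 S=0
  [1] read 0x31 idx=4: raw=0x33007 flags P=1 W=1 U=1 S=0
  → PA=0x331E2  (2 entries read)
#3 VA=0x60C985 (r,kernel):
  [0] read 0x24 idx=3: raw=0x36007 flags P=1 W=1 U=1 S=0
  [1] read 0x36 idx=12: raw=0x3A007 flags P=1 W=1 U=1 S=0
  → PA=0x3A985  (2 entries read)
#4 VA=0x2A1A1C2 (r,kernel):
  [0] read 0x24 idx=21: raw=0x3E007 flags P=1 W=1 U=1 S=0
  [1] read 0x3E idx=26: raw=0x41007 flags P=1 W=1 U=1 S=0
  → PA=0x411C2  (2 entries read)

Access #4 PA: 0x411C2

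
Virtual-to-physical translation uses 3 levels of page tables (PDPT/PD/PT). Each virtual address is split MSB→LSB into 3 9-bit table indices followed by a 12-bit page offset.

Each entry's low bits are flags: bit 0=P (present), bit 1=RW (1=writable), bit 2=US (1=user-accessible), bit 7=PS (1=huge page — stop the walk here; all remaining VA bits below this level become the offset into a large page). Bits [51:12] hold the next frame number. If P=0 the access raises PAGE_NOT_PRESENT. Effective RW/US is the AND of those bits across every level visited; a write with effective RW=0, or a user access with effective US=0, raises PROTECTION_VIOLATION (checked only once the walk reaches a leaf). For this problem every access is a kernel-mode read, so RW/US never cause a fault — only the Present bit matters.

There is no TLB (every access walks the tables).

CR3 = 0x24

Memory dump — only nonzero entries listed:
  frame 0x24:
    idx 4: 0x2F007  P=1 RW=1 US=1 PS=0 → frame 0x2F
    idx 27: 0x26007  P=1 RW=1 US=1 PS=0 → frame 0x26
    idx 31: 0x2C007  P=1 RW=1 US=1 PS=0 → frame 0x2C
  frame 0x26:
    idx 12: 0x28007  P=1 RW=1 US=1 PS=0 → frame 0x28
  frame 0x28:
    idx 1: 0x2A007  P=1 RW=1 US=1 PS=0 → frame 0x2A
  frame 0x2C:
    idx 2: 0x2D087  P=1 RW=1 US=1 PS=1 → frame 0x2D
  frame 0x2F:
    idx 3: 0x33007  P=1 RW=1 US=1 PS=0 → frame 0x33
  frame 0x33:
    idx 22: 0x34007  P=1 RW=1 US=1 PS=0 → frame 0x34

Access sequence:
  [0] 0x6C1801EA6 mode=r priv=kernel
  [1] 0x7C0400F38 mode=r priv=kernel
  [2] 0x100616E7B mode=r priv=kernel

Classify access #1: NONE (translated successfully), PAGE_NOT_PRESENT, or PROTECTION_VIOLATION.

Walk each access:
#0 VA=0x6C1801EA6 (r,kernel):
  L0 @0x24[27] → 0x26007  P=1,RW=1,US=1,PS=0
  L1 @0x26[12] → 0x28007  P=1,RW=1,US=1,PS=0
  L2 @0x28[1] → 0x2A007  P=1,RW=1,US=1,PS=0
  ✓ 0x2AEA6  — 3 lookups
#1 VA=0x7C0400F38 (r,kernel):
  L0 @0x24[31] → 0x2C007  P=1,RW=1,US=1,PS=0
  L1 @0x2C[2] → 0x2D087  P=1,RW=1,US=1,PS=1
  ✓ 0x2DF38 (huge @L1)  — 2 lookups
#2 VA=0x100616E7B (r,kernel):
  L0 @0x24[4] → 0x2F007  P=1,RW=1,US=1,PS=0
  L1 @0x2F[3] → 0x33007  P=1,RW=1,US=1,PS=0
  L2 @0x33[22] → 0x34007  P=1,RW=1,US=1,PS=0
  ✓ 0x34E7B  — 3 lookups

Access #1 fault: NONE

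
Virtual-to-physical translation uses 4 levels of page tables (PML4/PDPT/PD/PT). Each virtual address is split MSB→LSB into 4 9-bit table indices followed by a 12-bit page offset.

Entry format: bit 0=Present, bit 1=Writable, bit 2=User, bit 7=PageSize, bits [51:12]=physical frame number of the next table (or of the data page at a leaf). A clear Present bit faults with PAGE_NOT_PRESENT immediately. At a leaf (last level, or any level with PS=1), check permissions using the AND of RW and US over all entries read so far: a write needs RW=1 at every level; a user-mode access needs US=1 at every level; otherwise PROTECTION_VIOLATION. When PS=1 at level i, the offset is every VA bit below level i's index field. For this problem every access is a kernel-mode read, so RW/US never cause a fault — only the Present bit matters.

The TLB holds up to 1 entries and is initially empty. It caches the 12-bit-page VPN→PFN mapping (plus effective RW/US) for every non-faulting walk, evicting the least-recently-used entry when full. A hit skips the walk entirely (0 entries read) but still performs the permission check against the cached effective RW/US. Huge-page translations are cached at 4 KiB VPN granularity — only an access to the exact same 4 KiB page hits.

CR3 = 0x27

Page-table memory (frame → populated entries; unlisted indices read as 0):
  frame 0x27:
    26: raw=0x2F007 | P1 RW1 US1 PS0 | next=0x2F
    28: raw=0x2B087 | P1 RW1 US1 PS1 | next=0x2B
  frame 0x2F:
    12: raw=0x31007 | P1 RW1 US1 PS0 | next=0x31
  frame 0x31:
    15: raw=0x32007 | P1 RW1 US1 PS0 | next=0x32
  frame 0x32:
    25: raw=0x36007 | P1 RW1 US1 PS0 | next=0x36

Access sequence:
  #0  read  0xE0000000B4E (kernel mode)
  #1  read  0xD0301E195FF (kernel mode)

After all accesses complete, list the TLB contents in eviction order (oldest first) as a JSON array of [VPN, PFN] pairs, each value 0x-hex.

Per-access translation:
#0 VA=0xE0000000B4E (r,kernel):
  lvl0: tbl 0x27, slot 28 ⇒ 0x2B087 (P1/RW1/US1/PS1)
  → PA=0x2BB4E (huge @L0)  (1 entries read)
#1 VA=0xD0301E195FF (r,kernel):
  lvl0: tbl 0x27, slot 26 ⇒ 0x2F007 (P1/RW1/US1/PS0)
  lvl1: tbl 0x2F, slot 12 ⇒ 0x31007 (P1/RW1/US1/PS0)
  lvl2: tbl 0x31, slot 15 ⇒ 0x32007 (P1/RW1/US1/PS0)
  lvl3: tbl 0x32, slot 25 ⇒ 0x36007 (P1/RW1/US1/PS0)
  → PA=0x365FF  (4 entries read)

TLB: [["0xD0301E19", "0x36"]]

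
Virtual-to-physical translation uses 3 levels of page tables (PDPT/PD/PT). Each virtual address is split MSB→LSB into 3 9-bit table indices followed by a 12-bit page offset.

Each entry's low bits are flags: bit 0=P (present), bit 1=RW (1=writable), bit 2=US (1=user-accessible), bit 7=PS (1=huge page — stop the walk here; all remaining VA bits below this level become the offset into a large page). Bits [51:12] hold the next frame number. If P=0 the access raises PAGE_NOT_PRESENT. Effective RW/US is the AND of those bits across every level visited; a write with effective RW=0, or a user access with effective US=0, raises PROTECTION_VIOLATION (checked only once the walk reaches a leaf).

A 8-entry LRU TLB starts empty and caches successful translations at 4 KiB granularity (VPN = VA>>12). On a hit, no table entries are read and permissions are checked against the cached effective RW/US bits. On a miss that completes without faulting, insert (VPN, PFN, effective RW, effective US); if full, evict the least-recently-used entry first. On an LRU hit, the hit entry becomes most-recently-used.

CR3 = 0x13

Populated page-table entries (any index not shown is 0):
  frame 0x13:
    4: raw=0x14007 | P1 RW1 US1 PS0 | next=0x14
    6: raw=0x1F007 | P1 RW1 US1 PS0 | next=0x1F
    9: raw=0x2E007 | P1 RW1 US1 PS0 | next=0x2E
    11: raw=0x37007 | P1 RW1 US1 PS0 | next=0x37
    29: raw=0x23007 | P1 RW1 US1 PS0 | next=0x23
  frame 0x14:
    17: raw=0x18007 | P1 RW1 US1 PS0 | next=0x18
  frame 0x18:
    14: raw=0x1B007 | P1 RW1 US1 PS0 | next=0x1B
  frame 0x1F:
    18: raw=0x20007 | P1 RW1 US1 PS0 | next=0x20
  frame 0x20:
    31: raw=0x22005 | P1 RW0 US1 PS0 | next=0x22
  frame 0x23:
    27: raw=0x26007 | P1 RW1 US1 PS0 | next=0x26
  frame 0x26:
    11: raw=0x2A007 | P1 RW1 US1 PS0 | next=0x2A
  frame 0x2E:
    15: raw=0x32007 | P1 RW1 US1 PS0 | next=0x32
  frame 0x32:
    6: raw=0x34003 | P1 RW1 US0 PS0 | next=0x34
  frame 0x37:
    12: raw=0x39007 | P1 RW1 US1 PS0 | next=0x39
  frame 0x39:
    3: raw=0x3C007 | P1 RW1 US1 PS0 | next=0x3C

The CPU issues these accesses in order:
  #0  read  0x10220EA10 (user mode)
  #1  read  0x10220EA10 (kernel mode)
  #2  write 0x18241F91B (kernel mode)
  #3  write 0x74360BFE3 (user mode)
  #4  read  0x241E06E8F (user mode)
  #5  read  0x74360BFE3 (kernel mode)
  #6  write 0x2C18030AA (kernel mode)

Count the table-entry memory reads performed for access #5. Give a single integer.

Per-access translation:
#0 VA=0x10220EA10 (r,user):
  lvl0: tbl 0x13, slot 4 ⇒ 0x14007 (P1/RW1/US1/PS0)
  lvl1: tbl 0x14, slot 17 ⇒ 0x18007 (P1/RW1/US1/PS0)
  lvl2: tbl 0x18, slot 14 ⇒ 0x1B007 (P1/RW1/US1/PS0)
  → PA=0x1BA10  (3 entries read)
#1 VA=0x10220EA10 (r,kernel):
  TLB hit vpn=0x10220E → PA=0x1BA10
#2 VA=0x18241F91B (w,kernel):
  lvl0: tbl 0x13, slot 6 ⇒ 0x1F007 (P1/RW1/US1/PS0)
  lvl1: tbl 0x1F, slot 18 ⇒ 0x20007 (P1/RW1/US1/PS0)
  lvl2: tbl 0x20, slot 31 ⇒ 0x22005 (P1/RW0/US1/PS0)
  ✗ PROTECTION_VIOLATION  [3 reads]
#3 VA=0x74360BFE3 (w,user):
  lvl0: tbl 0x13, slot 29 ⇒ 0x23007 (P1/RW1/US1/PS0)
  lvl1: tbl 0x23, slot 27 ⇒ 0x26007 (P1/RW1/US1/PS0)
  lvl2: tbl 0x26, slot 11 ⇒ 0x2A007 (P1/RW1/US1/PS0)
  → PA=0x2AFE3  (3 entries read)
#4 VA=0x241E06E8F (r,user):
  lvl0: tbl 0x13, slot 9 ⇒ 0x2E007 (P1/RW1/US1/PS0)
  lvl1: tbl 0x2E, slot 15 ⇒ 0x32007 (P1/RW1/US1/PS0)
  lvl2: tbl 0x32, slot 6 ⇒ 0x34003 (P1/RW1/US0/PS0)
  ✗ PROTECTION_VIOLATION  [3 reads]
#5 VA=0x74360BFE3 (r,kernel):
  TLB hit vpn=0x74360B → PA=0x2AFE3
#6 VA=0x2C18030AA (w,kernel):
  lvl0: tbl 0x13, slot 11 ⇒ 0x37007 (P1/RW1/US1/PS0)
  lvl1: tbl 0x37, slot 12 ⇒ 0x39007 (P1/RW1/US1/PS0)
  lvl2: tbl 0x39, slot 3 ⇒ 0x3C007 (P1/RW1/US1/PS0)
  → PA=0x3C0AA  (3 entries read)

Entries read for #5: 0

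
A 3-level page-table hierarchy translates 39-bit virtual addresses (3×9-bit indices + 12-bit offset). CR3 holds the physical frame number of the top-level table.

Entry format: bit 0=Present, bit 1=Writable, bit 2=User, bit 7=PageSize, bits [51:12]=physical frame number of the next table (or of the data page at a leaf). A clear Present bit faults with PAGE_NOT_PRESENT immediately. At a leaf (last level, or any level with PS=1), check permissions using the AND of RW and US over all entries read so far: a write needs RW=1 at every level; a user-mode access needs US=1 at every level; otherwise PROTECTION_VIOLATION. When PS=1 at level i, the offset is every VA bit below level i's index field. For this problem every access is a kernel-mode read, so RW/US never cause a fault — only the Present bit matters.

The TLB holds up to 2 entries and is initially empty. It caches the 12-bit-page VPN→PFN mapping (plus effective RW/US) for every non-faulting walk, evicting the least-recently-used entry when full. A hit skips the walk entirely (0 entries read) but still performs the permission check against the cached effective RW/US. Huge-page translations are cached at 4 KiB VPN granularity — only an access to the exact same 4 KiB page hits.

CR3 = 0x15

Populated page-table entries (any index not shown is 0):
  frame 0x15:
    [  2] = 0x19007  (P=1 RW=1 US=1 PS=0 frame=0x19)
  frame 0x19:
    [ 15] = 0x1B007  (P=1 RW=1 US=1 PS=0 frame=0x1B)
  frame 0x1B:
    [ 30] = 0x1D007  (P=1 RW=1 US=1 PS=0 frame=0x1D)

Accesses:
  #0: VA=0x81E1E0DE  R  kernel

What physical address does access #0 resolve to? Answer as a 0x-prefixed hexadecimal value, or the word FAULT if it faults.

Walk each access:
#0 VA=0x81E1E0DE (r,kernel):
  L0: frame=0x15 idx=2 entry=0x19007 [P=1 RW=1 US=1 PS=0]
  L1: frame=0x19 idx=15 entry=0x1B007 [P=1 RW=1 US=1 PS=0]
  L2: frame=0x1B idx=30 entry=0x1D007 [P=1 RW=1 US=1 PS=0]
  ✓ 0x1D0DE  — 3 lookups

Access #0 PA: 0x1D0DE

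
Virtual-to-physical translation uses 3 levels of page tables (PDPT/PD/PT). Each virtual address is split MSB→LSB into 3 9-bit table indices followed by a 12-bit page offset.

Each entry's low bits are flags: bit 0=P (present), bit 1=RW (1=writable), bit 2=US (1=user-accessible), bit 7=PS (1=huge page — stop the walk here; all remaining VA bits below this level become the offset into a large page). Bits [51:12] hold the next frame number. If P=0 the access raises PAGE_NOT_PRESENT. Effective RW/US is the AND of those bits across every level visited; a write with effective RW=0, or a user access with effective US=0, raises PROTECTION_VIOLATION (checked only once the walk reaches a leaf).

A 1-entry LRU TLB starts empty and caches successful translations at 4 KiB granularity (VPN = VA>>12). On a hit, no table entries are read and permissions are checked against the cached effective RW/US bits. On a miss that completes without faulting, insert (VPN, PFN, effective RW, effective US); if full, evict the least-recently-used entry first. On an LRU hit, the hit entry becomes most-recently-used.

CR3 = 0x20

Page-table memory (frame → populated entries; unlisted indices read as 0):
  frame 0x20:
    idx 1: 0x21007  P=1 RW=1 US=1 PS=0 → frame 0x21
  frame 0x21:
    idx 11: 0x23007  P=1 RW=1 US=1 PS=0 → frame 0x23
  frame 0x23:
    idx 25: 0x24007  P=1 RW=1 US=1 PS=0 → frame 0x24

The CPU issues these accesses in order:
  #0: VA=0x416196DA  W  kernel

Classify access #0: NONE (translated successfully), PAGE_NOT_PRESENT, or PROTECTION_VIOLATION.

Per-access translation:
#0 VA=0x416196DA (w,kernel):
  [0] read 0x20 idx=1: raw=0x21007 flags P=1 W=1 U=1 S=0
  [1] read 0x21 idx=11: raw=0x23007 flags P=1 W=1 U=1 S=0
  [2] read 0x23 idx=25: raw=0x24007 flags P=1 W=1 U=1 S=0
  ⇒ phys 0x246DA  [3 reads]

Access #0 fault: NONE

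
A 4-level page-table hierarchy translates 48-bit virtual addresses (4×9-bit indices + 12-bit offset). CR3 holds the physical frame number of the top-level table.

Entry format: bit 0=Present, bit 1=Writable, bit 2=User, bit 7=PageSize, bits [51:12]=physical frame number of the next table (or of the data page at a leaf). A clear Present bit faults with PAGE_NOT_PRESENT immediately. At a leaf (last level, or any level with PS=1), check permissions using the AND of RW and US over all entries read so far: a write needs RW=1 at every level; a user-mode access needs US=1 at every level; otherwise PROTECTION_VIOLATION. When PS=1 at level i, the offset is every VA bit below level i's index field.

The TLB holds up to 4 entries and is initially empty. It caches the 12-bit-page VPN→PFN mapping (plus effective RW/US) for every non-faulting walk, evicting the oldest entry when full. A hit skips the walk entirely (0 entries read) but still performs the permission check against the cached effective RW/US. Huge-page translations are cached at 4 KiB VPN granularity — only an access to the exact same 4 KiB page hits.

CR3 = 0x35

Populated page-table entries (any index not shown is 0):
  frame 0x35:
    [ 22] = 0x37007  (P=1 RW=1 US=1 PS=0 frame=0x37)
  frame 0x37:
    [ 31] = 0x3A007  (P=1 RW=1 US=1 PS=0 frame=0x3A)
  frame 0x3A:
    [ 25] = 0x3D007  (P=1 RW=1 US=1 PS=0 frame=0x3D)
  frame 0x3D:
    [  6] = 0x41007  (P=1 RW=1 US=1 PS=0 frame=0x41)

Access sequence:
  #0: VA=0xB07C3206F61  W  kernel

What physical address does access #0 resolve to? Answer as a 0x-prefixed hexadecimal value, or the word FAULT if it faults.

Per-access translation:
#0 VA=0xB07C3206F61 (w,kernel):
  [0] read 0x35 idx=22: raw=0x37007 flags P=1 W=1 U=1 S=0
  [1] read 0x37 idx=31: raw=0x3A007 flags P=1 W=1 U=1 S=0
  [2] read 0x3A idx=25: raw=0x3D007 flags P=1 W=1 U=1 S=0
  [3] read 0x3D idx=6: raw=0x41007 flags P=1 W=1 U=1 S=0
  ⇒ phys 0x41F61  [4 reads]

Access #0 PA: 0x41F61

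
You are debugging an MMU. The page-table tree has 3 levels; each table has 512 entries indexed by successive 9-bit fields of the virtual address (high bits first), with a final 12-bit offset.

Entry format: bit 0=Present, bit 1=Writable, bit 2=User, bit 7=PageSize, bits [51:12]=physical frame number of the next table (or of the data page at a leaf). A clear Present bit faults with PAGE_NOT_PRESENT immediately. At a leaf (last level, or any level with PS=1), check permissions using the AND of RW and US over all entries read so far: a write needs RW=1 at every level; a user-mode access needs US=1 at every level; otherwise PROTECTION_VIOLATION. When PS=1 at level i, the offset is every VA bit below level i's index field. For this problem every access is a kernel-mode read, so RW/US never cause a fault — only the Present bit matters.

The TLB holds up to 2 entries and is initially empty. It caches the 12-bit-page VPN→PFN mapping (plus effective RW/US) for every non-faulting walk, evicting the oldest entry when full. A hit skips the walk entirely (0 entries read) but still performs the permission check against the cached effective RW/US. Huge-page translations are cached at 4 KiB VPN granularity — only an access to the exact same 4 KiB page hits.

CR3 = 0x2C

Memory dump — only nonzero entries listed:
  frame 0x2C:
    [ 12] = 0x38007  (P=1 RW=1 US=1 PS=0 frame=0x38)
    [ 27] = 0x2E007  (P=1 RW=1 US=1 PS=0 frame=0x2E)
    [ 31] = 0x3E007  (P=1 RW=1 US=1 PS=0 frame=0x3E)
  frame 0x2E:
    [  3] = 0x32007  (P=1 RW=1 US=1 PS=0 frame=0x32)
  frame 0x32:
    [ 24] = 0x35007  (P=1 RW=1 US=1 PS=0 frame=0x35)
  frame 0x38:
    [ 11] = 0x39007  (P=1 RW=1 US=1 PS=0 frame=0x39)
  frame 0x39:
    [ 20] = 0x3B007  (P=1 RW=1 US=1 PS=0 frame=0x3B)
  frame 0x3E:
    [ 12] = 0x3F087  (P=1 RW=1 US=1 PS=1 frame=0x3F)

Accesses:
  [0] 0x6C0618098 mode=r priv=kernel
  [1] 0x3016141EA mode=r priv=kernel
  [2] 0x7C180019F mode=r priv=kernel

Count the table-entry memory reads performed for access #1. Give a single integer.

Per-access translation:
#0 VA=0x6C0618098 (r,kernel):
  L0: frame=0x2C idx=27 entry=0x2E007 [P=1 RW=1 US=1 PS=0]
  L1: frame=0x2E idx=3 entry=0x32007 [P=1 RW=1 US=1 PS=0]
  L2: frame=0x32 idx=24 entry=0x35007 [P=1 RW=1 US=1 PS=0]
  → PA=0x35098  (3 entries read)
#1 VA=0x3016141EA (r,kernel):
  L0: frame=0x2C idx=12 entry=0x38007 [P=1 RW=1 US=1 PS=0]
  L1: frame=0x38 idx=11 entry=0x39007 [P=1 RW=1 US=1 PS=0]
  L2: frame=0x39 idx=20 entry=0x3B007 [P=1 RW=1 US=1 PS=0]
  → PA=0x3B1EA  (3 entries read)
#2 VA=0x7C180019F (r,kernel):
  L0: frame=0x2C idx=31 entry=0x3E007 [P=1 RW=1 US=1 PS=0]
  L1: frame=0x3E idx=12 entry=0x3F087 [P=1 RW=1 US=1 PS=1]
  → PA=0x3F19F (huge @L1)  (2 entries read)

Entries read for #1: 3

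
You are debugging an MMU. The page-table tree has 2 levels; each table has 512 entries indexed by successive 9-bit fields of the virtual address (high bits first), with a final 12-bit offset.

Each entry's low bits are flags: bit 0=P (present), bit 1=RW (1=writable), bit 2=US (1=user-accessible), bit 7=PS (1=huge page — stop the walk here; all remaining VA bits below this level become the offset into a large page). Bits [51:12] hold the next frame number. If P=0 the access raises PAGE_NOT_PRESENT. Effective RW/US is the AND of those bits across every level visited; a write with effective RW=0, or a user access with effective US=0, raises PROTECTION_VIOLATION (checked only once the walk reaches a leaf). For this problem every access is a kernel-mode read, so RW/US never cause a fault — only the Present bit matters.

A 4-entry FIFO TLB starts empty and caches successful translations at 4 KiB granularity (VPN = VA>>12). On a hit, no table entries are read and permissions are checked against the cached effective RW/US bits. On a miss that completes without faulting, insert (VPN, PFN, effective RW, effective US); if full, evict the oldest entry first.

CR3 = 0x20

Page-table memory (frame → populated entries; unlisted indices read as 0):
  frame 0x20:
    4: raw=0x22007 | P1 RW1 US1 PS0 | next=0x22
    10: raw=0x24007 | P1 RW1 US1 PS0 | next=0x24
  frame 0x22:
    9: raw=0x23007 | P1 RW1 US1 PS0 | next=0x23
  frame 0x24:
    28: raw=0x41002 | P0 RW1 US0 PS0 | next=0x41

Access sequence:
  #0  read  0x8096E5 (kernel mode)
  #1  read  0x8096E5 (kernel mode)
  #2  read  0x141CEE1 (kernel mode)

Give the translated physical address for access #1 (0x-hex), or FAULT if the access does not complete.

Walk each access:
#0 VA=0x8096E5 (r,kernel):
  [0] read 0x20 idx=4: raw=0x22007 flags P=1 W=1 U=1 S=0
  [1] read 0x22 idx=9: raw=0x23007 flags P=1 W=1 U=1 S=0
  ⇒ phys 0x236E5  [2 reads]
#1 VA=0x8096E5 (r,kernel):
  TLB hit vpn=0x809 → PA=0x236E5
#2 VA=0x141CEE1 (r,kernel):
  [0] read 0x20 idx=10: raw=0x24007 flags P=1 W=1 U=1 S=0
  [1] read 0x24 idx=28: raw=0x41002 flags P=0 W=1 U=0 S=0
  → PAGE_NOT_PRESENT  (2 entries read)

Access #1 PA: 0x236E5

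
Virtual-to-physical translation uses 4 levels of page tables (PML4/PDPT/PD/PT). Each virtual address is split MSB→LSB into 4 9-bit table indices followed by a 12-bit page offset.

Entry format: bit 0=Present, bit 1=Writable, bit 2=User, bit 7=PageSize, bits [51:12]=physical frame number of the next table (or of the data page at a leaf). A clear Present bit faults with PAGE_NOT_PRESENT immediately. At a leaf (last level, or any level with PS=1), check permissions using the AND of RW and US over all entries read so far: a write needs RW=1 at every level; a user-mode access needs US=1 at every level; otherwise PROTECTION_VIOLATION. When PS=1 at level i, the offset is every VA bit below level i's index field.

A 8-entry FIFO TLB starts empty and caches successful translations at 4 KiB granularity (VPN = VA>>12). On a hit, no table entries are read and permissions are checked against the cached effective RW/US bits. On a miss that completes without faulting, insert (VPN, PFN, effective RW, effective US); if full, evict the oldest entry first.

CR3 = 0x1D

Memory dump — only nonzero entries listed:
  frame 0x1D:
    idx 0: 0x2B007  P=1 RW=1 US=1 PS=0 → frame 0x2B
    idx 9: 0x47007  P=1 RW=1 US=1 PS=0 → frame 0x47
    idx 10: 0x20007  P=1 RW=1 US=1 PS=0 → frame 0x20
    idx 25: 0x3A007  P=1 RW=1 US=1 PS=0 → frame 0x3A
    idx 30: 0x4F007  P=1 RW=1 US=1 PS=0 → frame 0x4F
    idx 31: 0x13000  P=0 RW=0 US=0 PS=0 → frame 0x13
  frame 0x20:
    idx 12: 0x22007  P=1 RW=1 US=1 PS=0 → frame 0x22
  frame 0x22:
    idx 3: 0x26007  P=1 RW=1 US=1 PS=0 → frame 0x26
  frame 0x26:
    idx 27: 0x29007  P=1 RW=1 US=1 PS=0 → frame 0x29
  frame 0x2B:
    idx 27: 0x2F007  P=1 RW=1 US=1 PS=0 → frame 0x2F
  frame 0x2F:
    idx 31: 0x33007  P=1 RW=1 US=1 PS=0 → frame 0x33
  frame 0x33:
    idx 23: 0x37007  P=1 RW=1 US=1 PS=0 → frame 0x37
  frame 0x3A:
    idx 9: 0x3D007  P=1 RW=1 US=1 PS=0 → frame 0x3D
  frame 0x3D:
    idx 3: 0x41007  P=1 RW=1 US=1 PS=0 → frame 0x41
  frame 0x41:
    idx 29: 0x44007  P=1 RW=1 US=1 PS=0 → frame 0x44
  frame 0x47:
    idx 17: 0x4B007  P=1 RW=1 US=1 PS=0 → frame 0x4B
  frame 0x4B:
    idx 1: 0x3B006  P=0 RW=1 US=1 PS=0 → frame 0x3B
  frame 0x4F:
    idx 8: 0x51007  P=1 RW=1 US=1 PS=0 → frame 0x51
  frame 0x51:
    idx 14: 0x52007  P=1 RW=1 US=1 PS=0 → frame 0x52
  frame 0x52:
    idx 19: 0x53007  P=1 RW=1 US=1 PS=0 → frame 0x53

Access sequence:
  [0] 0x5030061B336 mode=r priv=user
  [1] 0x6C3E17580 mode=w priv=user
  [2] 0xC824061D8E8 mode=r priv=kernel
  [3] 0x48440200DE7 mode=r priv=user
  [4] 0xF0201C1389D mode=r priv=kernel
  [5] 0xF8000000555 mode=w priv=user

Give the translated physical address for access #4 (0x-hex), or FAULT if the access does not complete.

Trace:
#0 VA=0x5030061B336 (r,user):
  [0] read 0x1D idx=10: raw=0x20007 flags P=1 W=1 U=1 S=0
  [1] read 0x20 idx=12: raw=0x22007 flags P=1 W=1 U=1 S=0
  [2] read 0x22 idx=3: raw=0x26007 flags P=1 W=1 U=1 S=0
  [3] read 0x26 idx=27: raw=0x29007 flags P=1 W=1 U=1 S=0
  ✓ 0x29336  — 4 lookups
#1 VA=0x6C3E17580 (w,user):
  [0] read 0x1D idx=0: raw=0x2B007 flags P=1 W=1 U=1 S=0
  [1] read 0x2B idx=27: raw=0x2F007 flags P=1 W=1 U=1 S=0
  [2] read 0x2F idx=31: raw=0x33007 flags P=1 W=1 U=1 S=0
  [3] read 0x33 idx=23: raw=0x37007 flags P=1 W=1 U=1 S=0
  ✓ 0x37580  — 4 lookups
#2 VA=0xC824061D8E8 (r,kernel):
  [0] read 0x1D idx=25: raw=0x3A007 flags P=1 W=1 U=1 S=0
  [1] read 0x3A idx=9: raw=0x3D007 flags P=1 W=1 U=1 S=0
  [2] read 0x3D idx=3: raw=0x41007 flags P=1 W=1 U=1 S=0
  [3] read 0x41 idx=29: raw=0x44007 flags P=1 W=1 U=1 S=0
  ✓ 0x448E8  — 4 lookups
#3 VA=0x48440200DE7 (r,user):
  [0] read 0x1D idx=9: raw=0x47007 flags P=1 W=1 U=1 S=0
  [1] read 0x47 idx=17: raw=0x4B007 flags P=1 W=1 U=1 S=0
  [2] read 0x4B idx=1: raw=0x3B006 flags P=0 W=1 U=1 S=0
  → PAGE_NOT_PRESENT  (3 entries read)
#4 VA=0xF0201C1389D (r,kernel):
  [0] read 0x1D idx=30: raw=0x4F007 flags P=1 W=1 U=1 S=0
  [1] read 0x4F idx=8: raw=0x51007 flags P=1 W=1 U=1 S=0
  [2] read 0x51 idx=14: raw=0x52007 flags P=1 W=1 U=1 S=0
  [3] read 0x52 idx=19: raw=0x53007 flags P=1 W=1 U=1 S=0
  ✓ 0x5389D  — 4 lookups
#5 VA=0xF8000000555 (w,user):
  [0] read 0x1D idx=31: raw=0x13000 flags P=0 W=0 U=0 S=0
  → PAGE_NOT_PRESENT  (1 entries read)

Access #4 PA: 0x5389D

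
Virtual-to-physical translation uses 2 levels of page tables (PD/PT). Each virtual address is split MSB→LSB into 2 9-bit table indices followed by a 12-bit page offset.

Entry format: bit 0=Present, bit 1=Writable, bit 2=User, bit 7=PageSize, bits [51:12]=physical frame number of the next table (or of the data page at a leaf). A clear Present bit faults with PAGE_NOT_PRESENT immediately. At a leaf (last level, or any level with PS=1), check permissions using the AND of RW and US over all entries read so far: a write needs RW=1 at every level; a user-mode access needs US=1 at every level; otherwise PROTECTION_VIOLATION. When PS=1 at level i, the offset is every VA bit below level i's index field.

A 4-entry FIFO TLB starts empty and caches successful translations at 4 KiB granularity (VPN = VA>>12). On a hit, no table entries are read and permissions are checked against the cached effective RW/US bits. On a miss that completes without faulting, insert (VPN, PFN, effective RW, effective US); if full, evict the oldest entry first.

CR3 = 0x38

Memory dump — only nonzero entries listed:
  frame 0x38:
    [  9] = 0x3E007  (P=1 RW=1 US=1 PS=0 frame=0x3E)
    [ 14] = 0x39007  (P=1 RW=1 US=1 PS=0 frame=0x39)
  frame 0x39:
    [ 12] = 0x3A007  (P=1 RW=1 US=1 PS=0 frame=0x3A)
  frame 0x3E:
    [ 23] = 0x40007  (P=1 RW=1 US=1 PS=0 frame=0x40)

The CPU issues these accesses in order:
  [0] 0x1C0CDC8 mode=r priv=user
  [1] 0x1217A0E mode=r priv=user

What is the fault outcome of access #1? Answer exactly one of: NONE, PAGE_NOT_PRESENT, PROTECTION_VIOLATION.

Walk each access:
#0 VA=0x1C0CDC8 (r,user):
  lvl0: tbl 0x38, slot 14 ⇒ 0x39007 (P1/RW1/US1/PS0)
  lvl1: tbl 0x39, slot 12 ⇒ 0x3A007 (P1/RW1/US1/PS0)
  → PA=0x3ADC8  (2 entries read)
#1 VA=0x1217A0E (r,user):
  lvl0: tbl 0x38, slot 9 ⇒ 0x3E007 (P1/RW1/US1/PS0)
  lvl1: tbl 0x3E, slot 23 ⇒ 0x40007 (P1/RW1/US1/PS0)
  → PA=0x40A0E  (2 entries read)

Access #1 fault: NONE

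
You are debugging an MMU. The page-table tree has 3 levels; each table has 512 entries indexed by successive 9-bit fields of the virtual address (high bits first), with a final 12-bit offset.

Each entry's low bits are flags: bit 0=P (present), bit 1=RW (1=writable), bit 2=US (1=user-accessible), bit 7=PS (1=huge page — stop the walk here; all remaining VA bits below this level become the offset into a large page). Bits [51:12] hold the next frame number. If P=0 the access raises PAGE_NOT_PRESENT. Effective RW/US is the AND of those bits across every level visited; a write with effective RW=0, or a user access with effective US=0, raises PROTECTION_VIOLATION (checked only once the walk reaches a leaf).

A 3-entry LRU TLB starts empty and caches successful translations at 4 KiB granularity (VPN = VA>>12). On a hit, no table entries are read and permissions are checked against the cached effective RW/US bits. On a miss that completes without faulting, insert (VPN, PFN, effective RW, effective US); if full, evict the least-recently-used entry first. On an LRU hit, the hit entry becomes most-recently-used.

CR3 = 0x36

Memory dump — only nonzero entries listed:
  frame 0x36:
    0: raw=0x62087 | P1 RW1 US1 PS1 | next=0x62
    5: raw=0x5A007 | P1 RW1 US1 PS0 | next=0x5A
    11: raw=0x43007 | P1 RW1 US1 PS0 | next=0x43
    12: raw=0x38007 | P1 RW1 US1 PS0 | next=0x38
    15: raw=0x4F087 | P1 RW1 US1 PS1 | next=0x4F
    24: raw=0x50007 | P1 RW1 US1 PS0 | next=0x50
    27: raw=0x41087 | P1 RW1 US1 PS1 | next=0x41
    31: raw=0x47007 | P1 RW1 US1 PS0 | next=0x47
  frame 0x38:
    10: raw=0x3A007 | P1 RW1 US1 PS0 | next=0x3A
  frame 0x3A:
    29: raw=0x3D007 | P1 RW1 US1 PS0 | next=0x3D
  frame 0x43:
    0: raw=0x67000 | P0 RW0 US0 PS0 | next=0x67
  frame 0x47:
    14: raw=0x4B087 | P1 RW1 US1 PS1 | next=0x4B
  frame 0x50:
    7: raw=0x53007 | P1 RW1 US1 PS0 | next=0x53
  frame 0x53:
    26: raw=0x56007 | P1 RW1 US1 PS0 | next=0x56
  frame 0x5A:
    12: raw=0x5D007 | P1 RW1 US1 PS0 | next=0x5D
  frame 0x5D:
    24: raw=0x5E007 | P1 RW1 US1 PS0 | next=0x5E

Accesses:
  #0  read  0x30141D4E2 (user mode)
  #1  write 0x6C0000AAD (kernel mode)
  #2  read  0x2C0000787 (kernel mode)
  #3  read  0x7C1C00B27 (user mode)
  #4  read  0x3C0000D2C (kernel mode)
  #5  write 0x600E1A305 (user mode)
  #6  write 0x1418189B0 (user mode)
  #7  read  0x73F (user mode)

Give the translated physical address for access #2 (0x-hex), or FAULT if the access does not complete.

Walk each access:
#0 VA=0x30141D4E2 (r,user):
  [0] read 0x36 idx=12: raw=0x38007 flags P=1 W=1 U=1 S=0
  [1] read 0x38 idx=10: raw=0x3A007 flags P=1 W=1 U=1 S=0
  [2] read 0x3A idx=29: raw=0x3D007 flags P=1 W=1 U=1 S=0
  ⇒ phys 0x3D4E2  [3 reads]
#1 VA=0x6C0000AAD (w,kernel):
  [0] read 0x36 idx=27: raw=0x41087 flags P=1 W=1 U=1 S=1
  ⇒ phys 0x41AAD (huge @L0)  [1 reads]
#2 VA=0x2C0000787 (r,kernel):
  [0] read 0x36 idx=11: raw=0x43007 flags P=1 W=1 U=1 S=0
  [1] read 0x43 idx=0: raw=0x67000 flags P=0 W=0 U=0 S=0
  → PAGE_NOT_PRESENT  (2 entries read)
#3 VA=0x7C1C00B27 (r,user):
  [0] read 0x36 idx=31: raw=0x47007 flags P=1 W=1 U=1 S=0
  [1] read 0x47 idx=14: raw=0x4B087 flags P=1 W=1 U=1 S=1
  ⇒ phys 0x4BB27 (huge @L1)  [2 reads]
#4 VA=0x3C0000D2C (r,kernel):
  [0] read 0x36 idx=15: raw=0x4F087 flags P=1 W=1 U=1 S=1
  ⇒ phys 0x4FD2C (huge @L0)  [1 reads]
#5 VA=0x600E1A305 (w,user):
  [0] read 0x36 idx=24: raw=0x50007 flags P=1 W=1 U=1 S=0
  [1] read 0x50 idx=7: raw=0x53007 flags P=1 W=1 U=1 S=0
  [2] read 0x53 idx=26: raw=0x56007 flags P=1 W=1 U=1 S=0
  ⇒ phys 0x56305  [3 reads]
#6 VA=0x1418189B0 (w,user):
  [0] read 0x36 idx=5: raw=0x5A007 flags P=1 W=1 U=1 S=0
  [1] read 0x5A idx=12: raw=0x5D007 flags P=1 W=1 U=1 S=0
  [2] read 0x5D idx=24: raw=0x5E007 flags P=1 W=1 U=1 S=0
  ⇒ phys 0x5E9B0  [3 reads]
#7 VA=0x73F (r,user):
  [0] read 0x36 idx=0: raw=0x62087 flags P=1 W=1 U=1 S=1
  ⇒ phys 0x6273F (huge @L0)  [1 reads]

Access #2 PA: FAULT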